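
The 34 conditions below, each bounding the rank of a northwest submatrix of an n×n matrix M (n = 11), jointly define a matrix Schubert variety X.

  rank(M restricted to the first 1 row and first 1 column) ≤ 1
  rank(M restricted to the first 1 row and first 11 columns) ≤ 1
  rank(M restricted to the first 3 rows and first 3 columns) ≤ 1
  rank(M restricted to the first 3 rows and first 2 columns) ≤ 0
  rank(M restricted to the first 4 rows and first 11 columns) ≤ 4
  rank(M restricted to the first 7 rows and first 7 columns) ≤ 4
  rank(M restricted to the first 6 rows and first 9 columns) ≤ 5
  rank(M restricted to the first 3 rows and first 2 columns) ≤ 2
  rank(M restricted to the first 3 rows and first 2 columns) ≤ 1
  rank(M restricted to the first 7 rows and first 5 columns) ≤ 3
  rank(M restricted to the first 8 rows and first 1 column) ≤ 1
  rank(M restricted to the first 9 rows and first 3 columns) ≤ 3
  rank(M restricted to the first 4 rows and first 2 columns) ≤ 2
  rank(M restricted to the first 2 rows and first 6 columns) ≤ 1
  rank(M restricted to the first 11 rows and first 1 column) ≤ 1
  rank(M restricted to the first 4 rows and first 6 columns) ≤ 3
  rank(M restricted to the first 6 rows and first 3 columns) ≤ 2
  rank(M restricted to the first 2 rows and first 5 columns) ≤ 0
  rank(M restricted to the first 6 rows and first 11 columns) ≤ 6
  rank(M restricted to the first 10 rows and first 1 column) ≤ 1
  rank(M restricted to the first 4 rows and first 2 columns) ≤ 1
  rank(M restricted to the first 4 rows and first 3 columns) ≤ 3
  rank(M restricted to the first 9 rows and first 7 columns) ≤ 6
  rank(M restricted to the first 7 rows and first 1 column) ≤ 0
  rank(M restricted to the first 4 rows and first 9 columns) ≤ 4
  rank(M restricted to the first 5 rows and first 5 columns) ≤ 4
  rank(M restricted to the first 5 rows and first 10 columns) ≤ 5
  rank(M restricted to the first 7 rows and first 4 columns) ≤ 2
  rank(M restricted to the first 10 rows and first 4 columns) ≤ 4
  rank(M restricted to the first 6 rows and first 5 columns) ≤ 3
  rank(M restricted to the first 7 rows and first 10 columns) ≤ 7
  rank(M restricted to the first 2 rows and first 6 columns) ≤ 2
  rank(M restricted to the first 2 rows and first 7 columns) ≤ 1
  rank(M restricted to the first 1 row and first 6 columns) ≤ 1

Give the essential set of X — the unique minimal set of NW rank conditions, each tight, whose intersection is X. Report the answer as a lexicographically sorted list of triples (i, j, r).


The tightest implied rank at each (i,j), from the 34 conditions:

  0 | 0 | 0 | 0 | 0 | 1 | 1 | 1 | 1 | 1 | 1
  0 | 0 | 0 | 0 | 0 | 1 | 1 | 2 | 2 | 2 | 2
  0 | 0 | 1 | 1 | 1 | 2 | 2 | 3 | 3 | 3 | 3
  0 | 1 | 2 | 2 | 2 | 3 | 3 | 4 | 4 | 4 | 4
  0 | 1 | 2 | 2 | 3 | 4 | 4 | 5 | 5 | 5 | 5
  0 | 1 | 2 | 2 | 3 | 4 | 4 | 5 | 5 | 6 | 6
  0 | 1 | 2 | 2 | 3 | 4 | 4 | 5 | 6 | 7 | 7
  1 | 2 | 3 | 3 | 4 | 5 | 5 | 6 | 7 | 8 | 8
  1 | 2 | 3 | 4 | 5 | 6 | 6 | 7 | 8 | 9 | 9
  1 | 2 | 3 | 4 | 5 | 6 | 7 | 8 | 9 | 10 | 10
  1 | 2 | 3 | 4 | 5 | 6 | 7 | 8 | 9 | 10 | 11

hence w(1..11) = (6, 8, 3, 2, 5, 10, 9, 1, 4, 7, 11).

ℓ(w)=23; the 7 essential cells (i,j,r):

[(2, 5, 0), (2, 7, 1), (3, 2, 0), (6, 9, 5), (7, 1, 0), (7, 4, 2), (7, 7, 4)]


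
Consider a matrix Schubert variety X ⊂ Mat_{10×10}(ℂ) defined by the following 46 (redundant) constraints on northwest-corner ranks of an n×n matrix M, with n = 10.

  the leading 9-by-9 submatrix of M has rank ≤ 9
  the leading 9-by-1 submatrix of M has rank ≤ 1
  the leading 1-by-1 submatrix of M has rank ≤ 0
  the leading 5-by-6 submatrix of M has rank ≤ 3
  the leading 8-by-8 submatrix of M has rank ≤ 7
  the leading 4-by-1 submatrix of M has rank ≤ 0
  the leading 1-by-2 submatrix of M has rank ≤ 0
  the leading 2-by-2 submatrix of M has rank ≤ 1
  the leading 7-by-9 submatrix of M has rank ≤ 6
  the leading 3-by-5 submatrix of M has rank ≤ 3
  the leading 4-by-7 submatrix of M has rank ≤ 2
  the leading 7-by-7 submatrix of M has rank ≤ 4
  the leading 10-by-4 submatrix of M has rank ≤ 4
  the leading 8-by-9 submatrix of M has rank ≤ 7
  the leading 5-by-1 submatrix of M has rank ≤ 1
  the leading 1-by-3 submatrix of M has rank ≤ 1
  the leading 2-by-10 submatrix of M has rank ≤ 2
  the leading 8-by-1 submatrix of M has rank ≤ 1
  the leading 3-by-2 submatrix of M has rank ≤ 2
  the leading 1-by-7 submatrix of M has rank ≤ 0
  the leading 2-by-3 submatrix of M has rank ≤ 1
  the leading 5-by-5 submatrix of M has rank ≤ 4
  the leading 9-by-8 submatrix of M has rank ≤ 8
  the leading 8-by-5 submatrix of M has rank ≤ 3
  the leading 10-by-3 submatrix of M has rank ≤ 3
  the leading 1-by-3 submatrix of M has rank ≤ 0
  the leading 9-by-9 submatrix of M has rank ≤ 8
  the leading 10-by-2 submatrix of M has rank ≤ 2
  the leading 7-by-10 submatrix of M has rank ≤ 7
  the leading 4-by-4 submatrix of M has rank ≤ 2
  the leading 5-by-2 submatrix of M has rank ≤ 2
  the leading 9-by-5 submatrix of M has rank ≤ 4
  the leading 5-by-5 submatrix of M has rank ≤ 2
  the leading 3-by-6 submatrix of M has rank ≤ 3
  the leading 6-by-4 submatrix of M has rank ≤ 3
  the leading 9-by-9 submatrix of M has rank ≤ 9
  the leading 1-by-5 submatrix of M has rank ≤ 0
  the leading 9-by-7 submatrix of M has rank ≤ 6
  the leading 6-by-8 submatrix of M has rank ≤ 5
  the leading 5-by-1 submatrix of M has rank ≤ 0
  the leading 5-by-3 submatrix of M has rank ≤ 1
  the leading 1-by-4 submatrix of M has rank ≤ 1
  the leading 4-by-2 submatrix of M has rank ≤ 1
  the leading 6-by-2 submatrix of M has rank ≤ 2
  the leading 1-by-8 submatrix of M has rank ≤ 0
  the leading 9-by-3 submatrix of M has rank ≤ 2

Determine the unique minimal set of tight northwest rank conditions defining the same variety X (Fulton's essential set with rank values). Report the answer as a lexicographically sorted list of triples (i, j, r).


Recovering R(i,j) via the rank-extension bound from the 46 conditions:

  R[1]: 0 | 0 | 0 | 0 | 0 | 0 | 0 | 0 | 1 | 1
  R[2]: 0 | 1 | 1 | 1 | 1 | 1 | 1 | 1 | 2 | 2
  R[3]: 0 | 1 | 1 | 2 | 2 | 2 | 2 | 2 | 3 | 3
  R[4]: 0 | 1 | 1 | 2 | 2 | 2 | 2 | 3 | 4 | 4
  R[5]: 0 | 1 | 1 | 2 | 2 | 3 | 3 | 4 | 5 | 5
  R[6]: 1 | 2 | 2 | 3 | 3 | 4 | 4 | 5 | 6 | 6
  R[7]: 1 | 2 | 2 | 3 | 3 | 4 | 4 | 5 | 6 | 7
  R[8]: 1 | 2 | 2 | 3 | 3 | 4 | 5 | 6 | 7 | 8
  R[9]: 1 | 2 | 2 | 3 | 4 | 5 | 6 | 7 | 8 | 9
  R[10]: 1 | 2 | 3 | 4 | 5 | 6 | 7 | 8 | 9 | 10

so w = (9, 2, 4, 8, 6, 1, 10, 7, 5, 3).

ℓ(w)=25; the 8 essential cells (i,j,r):

[(1, 8, 0), (4, 7, 2), (5, 1, 0), (5, 3, 1), (5, 5, 2), (7, 7, 4), (8, 5, 3), (9, 3, 2)]


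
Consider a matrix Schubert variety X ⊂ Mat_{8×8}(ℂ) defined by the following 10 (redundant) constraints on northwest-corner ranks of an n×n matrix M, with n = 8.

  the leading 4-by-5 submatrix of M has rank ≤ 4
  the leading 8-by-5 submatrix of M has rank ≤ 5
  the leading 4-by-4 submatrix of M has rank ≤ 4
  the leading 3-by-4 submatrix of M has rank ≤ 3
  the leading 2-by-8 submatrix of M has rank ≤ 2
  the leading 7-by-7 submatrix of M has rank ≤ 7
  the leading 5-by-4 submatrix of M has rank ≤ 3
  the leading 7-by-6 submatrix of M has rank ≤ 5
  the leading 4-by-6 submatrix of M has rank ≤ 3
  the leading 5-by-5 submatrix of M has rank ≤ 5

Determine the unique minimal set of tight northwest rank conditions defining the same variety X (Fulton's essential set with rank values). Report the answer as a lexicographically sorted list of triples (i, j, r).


The tightest implied rank at each (i,j), from the 10 conditions:

  R[1]: 1, 1, 1, 1, 1, 1, 1, 1
  R[2]: 1, 2, 2, 2, 2, 2, 2, 2
  R[3]: 1, 2, 3, 3, 3, 3, 3, 3
  R[4]: 1, 2, 3, 3, 3, 3, 4, 4
  R[5]: 1, 2, 3, 3, 4, 4, 5, 5
  R[6]: 1, 2, 3, 4, 5, 5, 6, 6
  R[7]: 1, 2, 3, 4, 5, 5, 6, 7
  R[8]: 1, 2, 3, 4, 5, 6, 7, 8

hence w(1..8) = (1, 2, 3, 7, 5, 4, 8, 6).

D(w) has 5 cells with 3 SE-corners; essential set:

[(4, 6, 3), (5, 4, 3), (7, 6, 5)]


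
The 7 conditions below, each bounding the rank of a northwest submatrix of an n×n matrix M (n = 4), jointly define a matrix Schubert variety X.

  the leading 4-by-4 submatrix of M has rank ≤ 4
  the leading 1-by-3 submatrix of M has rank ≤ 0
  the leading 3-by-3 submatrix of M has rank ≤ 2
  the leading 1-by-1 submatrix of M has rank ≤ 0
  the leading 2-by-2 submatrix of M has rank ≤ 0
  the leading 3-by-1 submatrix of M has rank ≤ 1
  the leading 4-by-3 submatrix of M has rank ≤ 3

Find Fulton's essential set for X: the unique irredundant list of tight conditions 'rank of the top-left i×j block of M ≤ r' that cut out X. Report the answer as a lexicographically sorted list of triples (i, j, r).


Propagating the 7 rank bounds to every northwest block:

  row 1: 0 0 0 1
  row 2: 0 0 1 2
  row 3: 1 1 2 3
  row 4: 1 2 3 4

second differences of R give the permutation w = (4, 3, 1, 2).

ℓ(w)=5; the 2 essential cells (i,j,r):

[(1, 3, 0), (2, 2, 0)]


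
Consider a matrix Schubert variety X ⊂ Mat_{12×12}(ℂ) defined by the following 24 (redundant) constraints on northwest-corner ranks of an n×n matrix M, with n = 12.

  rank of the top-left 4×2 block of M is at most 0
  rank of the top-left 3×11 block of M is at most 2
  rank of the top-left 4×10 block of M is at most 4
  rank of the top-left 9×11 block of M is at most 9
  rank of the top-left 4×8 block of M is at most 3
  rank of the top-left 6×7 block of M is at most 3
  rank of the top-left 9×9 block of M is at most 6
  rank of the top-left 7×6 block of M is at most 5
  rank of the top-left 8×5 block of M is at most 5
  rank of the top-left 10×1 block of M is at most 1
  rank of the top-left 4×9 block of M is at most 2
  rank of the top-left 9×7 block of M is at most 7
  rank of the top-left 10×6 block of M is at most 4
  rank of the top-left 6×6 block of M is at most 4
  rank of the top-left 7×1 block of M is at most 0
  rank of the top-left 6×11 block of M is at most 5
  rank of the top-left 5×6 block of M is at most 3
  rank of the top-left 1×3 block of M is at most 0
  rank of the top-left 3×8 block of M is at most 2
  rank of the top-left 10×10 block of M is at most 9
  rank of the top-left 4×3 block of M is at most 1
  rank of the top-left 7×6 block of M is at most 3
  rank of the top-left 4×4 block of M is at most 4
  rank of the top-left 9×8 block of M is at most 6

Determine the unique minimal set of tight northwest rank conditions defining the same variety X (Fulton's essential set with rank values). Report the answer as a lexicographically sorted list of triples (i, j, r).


Reconstructing r_w from the 24 given conditions:

  0  0  0  1  1  1  1  1  1  1  1  1
  0  0  1  2  2  2  2  2  2  2  2  2
  0  0  1  2  2  2  2  2  2  2  2  3
  0  0  1  2  2  2  2  2  2  3  3  4
  0  1  2  3  3  3  3  3  3  4  4  5
  0  1  2  3  3  3  3  4  4  5  5  6
  0  1  2  3  3  3  4  5  5  6  6  7
  1  2  3  4  4  4  5  6  6  7  7  8
  1  2  3  4  4  4  5  6  6  7  8  9
  1  2  3  4  4  4  5  6  7  8  9  10
  1  2  3  4  5  5  6  7  8  9  10  11
  1  2  3  4  5  6  7  8  9  10  11  12

the unique w with this rank table is (4, 3, 12, 10, 2, 8, 7, 1, 11, 9, 5, 6).

D(w) has 34 cells with 9 SE-corners; essential set:

[(1, 3, 0), (3, 11, 2), (4, 2, 0), (4, 9, 2), (6, 7, 3), (7, 1, 0), (7, 6, 3), (9, 9, 6), (10, 6, 4)]


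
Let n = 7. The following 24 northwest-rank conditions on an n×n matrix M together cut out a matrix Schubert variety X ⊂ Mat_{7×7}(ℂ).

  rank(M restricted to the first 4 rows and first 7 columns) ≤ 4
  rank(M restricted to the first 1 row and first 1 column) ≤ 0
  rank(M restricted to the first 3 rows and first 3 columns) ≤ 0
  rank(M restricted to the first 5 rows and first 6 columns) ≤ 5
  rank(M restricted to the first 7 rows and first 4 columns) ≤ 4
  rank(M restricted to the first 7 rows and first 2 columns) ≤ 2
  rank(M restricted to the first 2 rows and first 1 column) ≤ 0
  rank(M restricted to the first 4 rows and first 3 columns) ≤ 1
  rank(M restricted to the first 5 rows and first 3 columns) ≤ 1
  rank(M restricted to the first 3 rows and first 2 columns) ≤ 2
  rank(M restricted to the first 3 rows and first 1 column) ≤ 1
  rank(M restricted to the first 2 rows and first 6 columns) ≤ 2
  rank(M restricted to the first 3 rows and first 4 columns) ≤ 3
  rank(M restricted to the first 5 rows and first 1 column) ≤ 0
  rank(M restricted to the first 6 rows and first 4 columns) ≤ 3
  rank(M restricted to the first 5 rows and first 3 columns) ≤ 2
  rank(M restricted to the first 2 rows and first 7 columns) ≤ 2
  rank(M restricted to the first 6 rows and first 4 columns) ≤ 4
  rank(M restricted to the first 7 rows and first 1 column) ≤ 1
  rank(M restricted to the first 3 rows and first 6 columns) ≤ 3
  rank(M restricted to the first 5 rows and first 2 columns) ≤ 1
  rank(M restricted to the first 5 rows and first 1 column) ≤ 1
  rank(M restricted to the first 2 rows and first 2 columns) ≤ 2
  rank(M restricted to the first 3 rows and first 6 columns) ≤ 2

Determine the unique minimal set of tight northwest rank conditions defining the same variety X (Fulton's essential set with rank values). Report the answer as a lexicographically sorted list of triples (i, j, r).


Rank table r_w(7×7) implied by the 24 constraints:

  R[1]: 0 0 0 1 1 1 1
  R[2]: 0 0 0 1 2 2 2
  R[3]: 0 0 0 1 2 2 3
  R[4]: 0 1 1 2 3 3 4
  R[5]: 0 1 1 2 3 4 5
  R[6]: 1 2 2 3 4 5 6
  R[7]: 1 2 3 4 5 6 7

reading off 1-entries of Δ²R: w = (4, 5, 7, 2, 6, 1, 3).

Rothe diagram D(w) (13 cells), 4 SE-corners (essential conditions):

[(3, 3, 0), (3, 6, 2), (5, 1, 0), (5, 3, 1)]


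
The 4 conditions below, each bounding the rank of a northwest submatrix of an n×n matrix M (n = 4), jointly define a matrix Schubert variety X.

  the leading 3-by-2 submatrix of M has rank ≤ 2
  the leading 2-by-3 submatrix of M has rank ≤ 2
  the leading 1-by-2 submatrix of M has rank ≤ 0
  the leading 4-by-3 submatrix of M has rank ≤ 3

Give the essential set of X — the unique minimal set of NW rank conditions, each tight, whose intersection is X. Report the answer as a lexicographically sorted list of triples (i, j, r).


Propagating the 4 rank bounds to every northwest block:

  row 1: 0 0 1 1
  row 2: 1 1 2 2
  row 3: 1 2 3 3
  row 4: 1 2 3 4

second differences of R give the permutation w = (3, 1, 2, 4).

|D(w)|=2, |Ess(w)|=1:

[(1, 2, 0)]


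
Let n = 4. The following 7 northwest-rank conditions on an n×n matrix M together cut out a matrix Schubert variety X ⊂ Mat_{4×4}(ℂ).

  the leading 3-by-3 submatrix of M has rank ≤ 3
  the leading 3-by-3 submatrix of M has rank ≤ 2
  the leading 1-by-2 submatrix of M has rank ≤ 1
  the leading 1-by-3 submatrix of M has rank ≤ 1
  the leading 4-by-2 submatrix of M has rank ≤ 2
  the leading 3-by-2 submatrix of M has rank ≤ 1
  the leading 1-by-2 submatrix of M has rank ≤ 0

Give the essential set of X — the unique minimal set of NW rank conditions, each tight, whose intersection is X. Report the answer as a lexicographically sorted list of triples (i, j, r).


Recovering R(i,j) via the rank-extension bound from the 7 conditions:

  row 1: 0, 0, 1, 1
  row 2: 1, 1, 2, 2
  row 3: 1, 1, 2, 3
  row 4: 1, 2, 3, 4

giving w = (3, 1, 4, 2) via Δ²R.

D(w) has 3 cells with 2 SE-corners; essential set:

[(1, 2, 0), (3, 2, 1)]


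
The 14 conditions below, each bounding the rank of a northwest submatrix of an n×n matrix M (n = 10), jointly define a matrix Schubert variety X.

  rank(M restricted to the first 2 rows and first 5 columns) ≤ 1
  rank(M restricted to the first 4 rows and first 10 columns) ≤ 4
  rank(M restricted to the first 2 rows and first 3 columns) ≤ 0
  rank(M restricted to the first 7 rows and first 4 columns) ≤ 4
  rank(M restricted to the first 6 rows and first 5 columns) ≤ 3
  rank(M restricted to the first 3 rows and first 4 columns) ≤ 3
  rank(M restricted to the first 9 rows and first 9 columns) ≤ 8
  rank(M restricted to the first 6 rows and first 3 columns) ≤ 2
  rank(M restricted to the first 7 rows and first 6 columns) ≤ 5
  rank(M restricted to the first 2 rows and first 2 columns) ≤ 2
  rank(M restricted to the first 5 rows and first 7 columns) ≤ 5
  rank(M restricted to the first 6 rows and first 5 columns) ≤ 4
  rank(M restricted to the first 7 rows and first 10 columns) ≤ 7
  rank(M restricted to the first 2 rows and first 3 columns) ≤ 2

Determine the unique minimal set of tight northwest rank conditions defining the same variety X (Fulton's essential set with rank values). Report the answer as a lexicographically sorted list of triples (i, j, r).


Recovering R(i,j) via the rank-extension bound from the 14 conditions:

  i=1: 0 0 0 1 1 1 1 1 1 1
  i=2: 0 0 0 1 1 2 2 2 2 2
  i=3: 1 1 1 2 2 3 3 3 3 3
  i=4: 1 2 2 3 3 4 4 4 4 4
  i=5: 1 2 2 3 3 4 5 5 5 5
  i=6: 1 2 2 3 3 4 5 6 6 6
  i=7: 1 2 3 4 4 5 6 7 7 7
  i=8: 1 2 3 4 5 6 7 8 8 8
  i=9: 1 2 3 4 5 6 7 8 8 9
  i=10: 1 2 3 4 5 6 7 8 9 10

second differences of R give the permutation w = (4, 6, 1, 2, 7, 8, 3, 5, 10, 9).

D(w) has 12 cells with 5 SE-corners; essential set:

[(2, 3, 0), (2, 5, 1), (6, 3, 2), (6, 5, 3), (9, 9, 8)]


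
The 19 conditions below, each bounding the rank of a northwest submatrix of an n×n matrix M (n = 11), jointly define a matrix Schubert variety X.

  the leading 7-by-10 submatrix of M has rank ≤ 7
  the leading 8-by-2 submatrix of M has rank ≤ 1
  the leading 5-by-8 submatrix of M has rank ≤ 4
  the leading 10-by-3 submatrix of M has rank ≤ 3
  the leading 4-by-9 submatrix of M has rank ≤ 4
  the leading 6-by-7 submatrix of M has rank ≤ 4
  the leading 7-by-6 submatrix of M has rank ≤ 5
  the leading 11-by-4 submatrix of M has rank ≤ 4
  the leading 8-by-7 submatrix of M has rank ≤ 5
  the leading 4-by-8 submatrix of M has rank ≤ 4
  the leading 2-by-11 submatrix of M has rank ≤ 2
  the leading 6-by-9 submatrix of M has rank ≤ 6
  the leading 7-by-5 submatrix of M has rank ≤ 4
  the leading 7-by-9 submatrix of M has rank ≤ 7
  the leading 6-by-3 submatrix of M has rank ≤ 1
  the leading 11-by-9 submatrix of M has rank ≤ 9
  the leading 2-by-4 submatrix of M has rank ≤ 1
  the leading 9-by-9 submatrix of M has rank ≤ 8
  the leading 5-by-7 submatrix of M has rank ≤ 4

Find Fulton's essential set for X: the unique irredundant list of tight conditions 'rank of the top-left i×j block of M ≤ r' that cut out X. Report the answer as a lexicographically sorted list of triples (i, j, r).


The tightest implied rank at each (i,j), from the 19 conditions:

  row 1: 1 1 1 1 1 1 1 1 1 1 1
  row 2: 1 1 1 1 2 2 2 2 2 2 2
  row 3: 1 1 1 2 3 3 3 3 3 3 3
  row 4: 1 1 1 2 3 4 4 4 4 4 4
  row 5: 1 1 1 2 3 4 4 4 5 5 5
  row 6: 1 1 1 2 3 4 4 5 6 6 6
  row 7: 1 1 2 3 4 5 5 6 7 7 7
  row 8: 1 1 2 3 4 5 5 6 7 8 8
  row 9: 1 2 3 4 5 6 6 7 8 9 9
  row 10: 1 2 3 4 5 6 7 8 9 10 10
  row 11: 1 2 3 4 5 6 7 8 9 10 11

hence w(1..11) = (1, 5, 4, 6, 9, 8, 3, 10, 2, 7, 11).

Rothe diagram D(w) (17 cells), 6 SE-corners (essential conditions):

[(2, 4, 1), (5, 8, 4), (6, 3, 1), (6, 7, 4), (8, 2, 1), (8, 7, 5)]


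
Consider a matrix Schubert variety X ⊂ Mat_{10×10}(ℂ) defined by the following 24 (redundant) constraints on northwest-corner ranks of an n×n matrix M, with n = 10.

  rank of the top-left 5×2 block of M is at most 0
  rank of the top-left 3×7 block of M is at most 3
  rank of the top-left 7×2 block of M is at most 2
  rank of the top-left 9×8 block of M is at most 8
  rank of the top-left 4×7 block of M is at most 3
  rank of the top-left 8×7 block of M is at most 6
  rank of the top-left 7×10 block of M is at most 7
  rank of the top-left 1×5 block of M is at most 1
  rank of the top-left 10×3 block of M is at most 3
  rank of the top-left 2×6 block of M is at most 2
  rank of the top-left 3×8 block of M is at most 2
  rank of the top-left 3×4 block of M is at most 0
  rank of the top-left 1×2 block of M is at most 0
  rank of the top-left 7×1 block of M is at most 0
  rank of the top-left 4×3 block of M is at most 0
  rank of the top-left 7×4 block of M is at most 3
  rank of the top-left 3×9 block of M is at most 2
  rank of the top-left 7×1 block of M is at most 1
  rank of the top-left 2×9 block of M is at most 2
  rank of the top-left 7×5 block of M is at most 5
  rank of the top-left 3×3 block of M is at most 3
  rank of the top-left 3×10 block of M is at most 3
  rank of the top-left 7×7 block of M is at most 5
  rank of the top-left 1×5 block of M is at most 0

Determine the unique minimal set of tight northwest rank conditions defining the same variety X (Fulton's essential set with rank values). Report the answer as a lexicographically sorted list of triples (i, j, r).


Recovering R(i,j) via the rank-extension bound from the 24 conditions:

  R[1]: 0, 0, 0, 0, 0, 1, 1, 1, 1, 1
  R[2]: 0, 0, 0, 0, 1, 2, 2, 2, 2, 2
  R[3]: 0, 0, 0, 0, 1, 2, 2, 2, 2, 3
  R[4]: 0, 0, 0, 1, 2, 3, 3, 3, 3, 4
  R[5]: 0, 0, 1, 2, 3, 4, 4, 4, 4, 5
  R[6]: 0, 1, 2, 3, 4, 5, 5, 5, 5, 6
  R[7]: 0, 1, 2, 3, 4, 5, 5, 6, 6, 7
  R[8]: 1, 2, 3, 4, 5, 6, 6, 7, 7, 8
  R[9]: 1, 2, 3, 4, 5, 6, 7, 8, 8, 9
  R[10]: 1, 2, 3, 4, 5, 6, 7, 8, 9, 10

second differences of R give the permutation w = (6, 5, 10, 4, 3, 2, 8, 1, 7, 9).

Rothe diagram D(w) (24 cells), 7 SE-corners (essential conditions):

[(1, 5, 0), (3, 4, 0), (3, 9, 2), (4, 3, 0), (5, 2, 0), (7, 1, 0), (7, 7, 5)]


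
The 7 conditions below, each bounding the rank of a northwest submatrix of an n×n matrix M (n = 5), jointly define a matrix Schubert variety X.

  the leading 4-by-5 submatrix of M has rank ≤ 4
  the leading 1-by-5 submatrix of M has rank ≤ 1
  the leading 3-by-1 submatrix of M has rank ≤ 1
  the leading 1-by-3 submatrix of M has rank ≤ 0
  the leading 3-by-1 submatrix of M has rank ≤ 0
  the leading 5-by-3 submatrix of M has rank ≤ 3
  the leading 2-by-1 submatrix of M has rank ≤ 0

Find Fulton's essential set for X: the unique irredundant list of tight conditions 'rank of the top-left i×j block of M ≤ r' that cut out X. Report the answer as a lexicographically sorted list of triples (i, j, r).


Computing R[i][j] = min implied NW-rank bound (n=5, 7 conditions):

  row 1: 0 | 0 | 0 | 1 | 1
  row 2: 0 | 1 | 1 | 2 | 2
  row 3: 0 | 1 | 2 | 3 | 3
  row 4: 1 | 2 | 3 | 4 | 4
  row 5: 1 | 2 | 3 | 4 | 5

giving w = (4, 2, 3, 1, 5) via Δ²R.

D(w) has 5 cells with 2 SE-corners; essential set:

[(1, 3, 0), (3, 1, 0)]


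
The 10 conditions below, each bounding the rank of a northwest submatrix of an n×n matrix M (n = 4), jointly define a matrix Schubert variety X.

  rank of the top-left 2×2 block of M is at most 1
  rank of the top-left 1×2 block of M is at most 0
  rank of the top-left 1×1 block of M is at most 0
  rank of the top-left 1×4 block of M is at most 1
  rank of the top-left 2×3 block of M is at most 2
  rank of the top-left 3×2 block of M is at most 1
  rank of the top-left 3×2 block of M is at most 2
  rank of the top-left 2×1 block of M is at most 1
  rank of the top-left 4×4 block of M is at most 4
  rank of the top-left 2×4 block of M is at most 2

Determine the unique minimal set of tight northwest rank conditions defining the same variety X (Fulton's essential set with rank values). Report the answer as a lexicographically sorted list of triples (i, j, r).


The tightest implied rank at each (i,j), from the 10 conditions:

  R[1]: 0, 0, 1, 1
  R[2]: 1, 1, 2, 2
  R[3]: 1, 1, 2, 3
  R[4]: 1, 2, 3, 4

so w = (3, 1, 4, 2).

2 SE-corners of the 3-cell Rothe diagram give Ess(w):

[(1, 2, 0), (3, 2, 1)]


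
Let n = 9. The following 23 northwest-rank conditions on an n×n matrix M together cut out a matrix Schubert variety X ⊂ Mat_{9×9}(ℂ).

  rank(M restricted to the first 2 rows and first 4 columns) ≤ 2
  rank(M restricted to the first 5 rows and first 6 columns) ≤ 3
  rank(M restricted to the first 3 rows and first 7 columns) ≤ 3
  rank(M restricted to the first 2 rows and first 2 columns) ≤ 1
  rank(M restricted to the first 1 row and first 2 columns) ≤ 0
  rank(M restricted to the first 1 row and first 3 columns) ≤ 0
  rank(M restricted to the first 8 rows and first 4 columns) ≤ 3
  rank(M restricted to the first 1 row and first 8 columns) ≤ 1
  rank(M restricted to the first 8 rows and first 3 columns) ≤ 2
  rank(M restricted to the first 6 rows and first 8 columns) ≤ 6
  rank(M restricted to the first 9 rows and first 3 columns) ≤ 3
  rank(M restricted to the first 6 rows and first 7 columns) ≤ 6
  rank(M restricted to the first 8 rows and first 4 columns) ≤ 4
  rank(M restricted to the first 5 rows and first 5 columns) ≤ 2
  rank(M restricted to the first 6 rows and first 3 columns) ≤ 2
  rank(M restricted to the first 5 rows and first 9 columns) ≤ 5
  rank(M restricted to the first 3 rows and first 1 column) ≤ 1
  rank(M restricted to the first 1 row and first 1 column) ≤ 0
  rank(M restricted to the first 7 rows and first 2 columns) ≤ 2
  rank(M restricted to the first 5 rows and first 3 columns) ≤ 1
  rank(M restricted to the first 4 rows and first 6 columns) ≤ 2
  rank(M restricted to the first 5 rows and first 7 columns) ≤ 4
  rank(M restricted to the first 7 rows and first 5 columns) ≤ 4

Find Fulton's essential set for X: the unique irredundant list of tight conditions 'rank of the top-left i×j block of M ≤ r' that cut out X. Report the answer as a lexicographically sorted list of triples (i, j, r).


Computing R[i][j] = min implied NW-rank bound (n=9, 23 conditions):

  i=1: 0 | 0 | 0 | 1 | 1 | 1 | 1 | 1 | 1
  i=2: 1 | 1 | 1 | 2 | 2 | 2 | 2 | 2 | 2
  i=3: 1 | 1 | 1 | 2 | 2 | 2 | 3 | 3 | 3
  i=4: 1 | 1 | 1 | 2 | 2 | 2 | 3 | 4 | 4
  i=5: 1 | 1 | 1 | 2 | 2 | 3 | 4 | 5 | 5
  i=6: 1 | 2 | 2 | 3 | 3 | 4 | 5 | 6 | 6
  i=7: 1 | 2 | 2 | 3 | 4 | 5 | 6 | 7 | 7
  i=8: 1 | 2 | 2 | 3 | 4 | 5 | 6 | 7 | 8
  i=9: 1 | 2 | 3 | 4 | 5 | 6 | 7 | 8 | 9

so w = (4, 1, 7, 8, 6, 2, 5, 9, 3).

D(w) has 16 cells with 5 SE-corners; essential set:

[(1, 3, 0), (4, 6, 2), (5, 3, 1), (5, 5, 2), (8, 3, 2)]


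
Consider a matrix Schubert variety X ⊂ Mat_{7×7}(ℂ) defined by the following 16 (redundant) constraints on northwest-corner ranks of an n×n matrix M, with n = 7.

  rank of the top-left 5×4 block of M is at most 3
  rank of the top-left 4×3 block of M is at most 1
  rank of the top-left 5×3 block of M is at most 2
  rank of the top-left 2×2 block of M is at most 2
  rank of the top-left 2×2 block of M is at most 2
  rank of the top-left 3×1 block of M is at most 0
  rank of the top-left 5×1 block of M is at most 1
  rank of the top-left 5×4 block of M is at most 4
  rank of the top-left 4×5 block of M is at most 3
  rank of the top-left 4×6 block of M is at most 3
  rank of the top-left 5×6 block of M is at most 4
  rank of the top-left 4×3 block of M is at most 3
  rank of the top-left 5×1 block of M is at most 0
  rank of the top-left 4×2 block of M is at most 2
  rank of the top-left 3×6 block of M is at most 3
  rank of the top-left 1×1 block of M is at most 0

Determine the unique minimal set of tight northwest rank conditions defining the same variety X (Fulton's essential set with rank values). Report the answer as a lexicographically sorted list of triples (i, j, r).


Propagating the 16 rank bounds to every northwest block:

  row 1: 0  1  1  1  1  1  1
  row 2: 0  1  1  2  2  2  2
  row 3: 0  1  1  2  3  3  3
  row 4: 0  1  1  2  3  3  4
  row 5: 0  1  2  3  4  4  5
  row 6: 1  2  3  4  5  5  6
  row 7: 1  2  3  4  5  6  7

second differences of R give the permutation w = (2, 4, 5, 7, 3, 1, 6).

|D(w)|=9, |Ess(w)|=3:

[(4, 3, 1), (4, 6, 3), (5, 1, 0)]


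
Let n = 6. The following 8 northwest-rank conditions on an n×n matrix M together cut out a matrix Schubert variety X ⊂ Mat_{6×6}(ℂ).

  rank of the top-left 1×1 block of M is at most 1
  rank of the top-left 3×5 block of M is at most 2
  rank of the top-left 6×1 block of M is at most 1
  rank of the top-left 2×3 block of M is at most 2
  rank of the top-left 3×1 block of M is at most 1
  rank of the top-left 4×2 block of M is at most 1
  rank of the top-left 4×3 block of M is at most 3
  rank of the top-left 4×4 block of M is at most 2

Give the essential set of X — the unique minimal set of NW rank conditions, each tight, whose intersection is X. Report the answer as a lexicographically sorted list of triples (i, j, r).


Reconstructing r_w from the 8 given conditions:

  1  1  1  1  1  1
  1  1  2  2  2  2
  1  1  2  2  2  3
  1  1  2  2  3  4
  1  2  3  3  4  5
  1  2  3  4  5  6

so w = (1, 3, 6, 5, 2, 4).

3 SE-corners of the 6-cell Rothe diagram give Ess(w):

[(3, 5, 2), (4, 2, 1), (4, 4, 2)]


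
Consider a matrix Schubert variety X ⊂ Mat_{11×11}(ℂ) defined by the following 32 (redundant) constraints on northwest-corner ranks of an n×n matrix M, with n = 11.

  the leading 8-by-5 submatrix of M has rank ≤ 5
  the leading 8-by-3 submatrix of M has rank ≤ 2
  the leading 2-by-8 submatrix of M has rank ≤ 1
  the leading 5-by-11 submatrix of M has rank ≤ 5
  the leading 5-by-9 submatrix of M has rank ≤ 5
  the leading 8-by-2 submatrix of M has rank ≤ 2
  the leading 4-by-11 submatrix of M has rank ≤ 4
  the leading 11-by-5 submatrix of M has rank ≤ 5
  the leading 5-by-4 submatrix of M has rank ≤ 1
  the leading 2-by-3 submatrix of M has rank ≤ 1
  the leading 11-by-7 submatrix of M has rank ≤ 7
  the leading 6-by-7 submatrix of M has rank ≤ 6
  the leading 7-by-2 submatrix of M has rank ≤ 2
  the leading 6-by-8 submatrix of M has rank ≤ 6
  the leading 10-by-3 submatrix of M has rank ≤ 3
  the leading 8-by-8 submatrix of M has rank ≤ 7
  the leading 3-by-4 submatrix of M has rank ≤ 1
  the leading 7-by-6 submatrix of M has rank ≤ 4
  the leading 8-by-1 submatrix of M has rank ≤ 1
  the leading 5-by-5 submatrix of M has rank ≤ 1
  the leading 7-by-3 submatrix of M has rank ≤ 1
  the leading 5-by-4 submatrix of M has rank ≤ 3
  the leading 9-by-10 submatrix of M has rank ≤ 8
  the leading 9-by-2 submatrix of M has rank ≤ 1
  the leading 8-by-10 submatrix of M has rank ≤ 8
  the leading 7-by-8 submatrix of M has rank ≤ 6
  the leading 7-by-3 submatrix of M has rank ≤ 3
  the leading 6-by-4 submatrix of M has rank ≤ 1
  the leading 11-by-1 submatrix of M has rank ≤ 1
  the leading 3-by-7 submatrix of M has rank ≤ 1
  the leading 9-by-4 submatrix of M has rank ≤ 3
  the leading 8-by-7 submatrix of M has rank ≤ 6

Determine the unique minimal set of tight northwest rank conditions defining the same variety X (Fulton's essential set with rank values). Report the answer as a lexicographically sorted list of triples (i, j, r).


Recovering R(i,j) via the rank-extension bound from the 32 conditions:

  R[1]: 1 1 1 1 1 1 1 1 1 1 1
  R[2]: 1 1 1 1 1 1 1 1 2 2 2
  R[3]: 1 1 1 1 1 1 1 2 3 3 3
  R[4]: 1 1 1 1 1 2 2 3 4 4 4
  R[5]: 1 1 1 1 1 2 3 4 5 5 5
  R[6]: 1 1 1 1 2 3 4 5 6 6 6
  R[7]: 1 1 1 2 3 4 5 6 7 7 7
  R[8]: 1 1 2 3 4 5 6 7 8 8 8
  R[9]: 1 1 2 3 4 5 6 7 8 8 9
  R[10]: 1 2 3 4 5 6 7 8 9 9 10
  R[11]: 1 2 3 4 5 6 7 8 9 10 11

second differences of R give the permutation w = (1, 9, 8, 6, 7, 5, 4, 3, 11, 2, 10).

Fulton essential set (7 of the 29 Rothe cells):

[(2, 8, 1), (3, 7, 1), (5, 5, 1), (6, 4, 1), (7, 3, 1), (9, 2, 1), (9, 10, 8)]


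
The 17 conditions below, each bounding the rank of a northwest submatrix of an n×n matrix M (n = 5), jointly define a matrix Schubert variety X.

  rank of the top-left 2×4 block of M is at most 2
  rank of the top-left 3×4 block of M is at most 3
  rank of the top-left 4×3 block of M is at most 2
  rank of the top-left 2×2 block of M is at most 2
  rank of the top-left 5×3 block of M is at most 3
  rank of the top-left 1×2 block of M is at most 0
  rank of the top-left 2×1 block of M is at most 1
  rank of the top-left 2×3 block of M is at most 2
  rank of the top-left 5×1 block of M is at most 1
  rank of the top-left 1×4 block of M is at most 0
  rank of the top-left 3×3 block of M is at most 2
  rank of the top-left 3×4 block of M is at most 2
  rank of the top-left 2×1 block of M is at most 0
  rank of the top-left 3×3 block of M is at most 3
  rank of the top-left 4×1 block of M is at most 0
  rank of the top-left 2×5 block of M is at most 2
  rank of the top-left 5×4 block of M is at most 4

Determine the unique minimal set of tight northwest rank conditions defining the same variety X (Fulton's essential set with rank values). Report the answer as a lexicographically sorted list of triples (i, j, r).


Rank table r_w(5×5) implied by the 17 constraints:

  i=1: 0 0 0 0 1
  i=2: 0 1 1 1 2
  i=3: 0 1 2 2 3
  i=4: 0 1 2 3 4
  i=5: 1 2 3 4 5

the unique w with this rank table is (5, 2, 3, 4, 1).

Fulton essential set (2 of the 7 Rothe cells):

[(1, 4, 0), (4, 1, 0)]


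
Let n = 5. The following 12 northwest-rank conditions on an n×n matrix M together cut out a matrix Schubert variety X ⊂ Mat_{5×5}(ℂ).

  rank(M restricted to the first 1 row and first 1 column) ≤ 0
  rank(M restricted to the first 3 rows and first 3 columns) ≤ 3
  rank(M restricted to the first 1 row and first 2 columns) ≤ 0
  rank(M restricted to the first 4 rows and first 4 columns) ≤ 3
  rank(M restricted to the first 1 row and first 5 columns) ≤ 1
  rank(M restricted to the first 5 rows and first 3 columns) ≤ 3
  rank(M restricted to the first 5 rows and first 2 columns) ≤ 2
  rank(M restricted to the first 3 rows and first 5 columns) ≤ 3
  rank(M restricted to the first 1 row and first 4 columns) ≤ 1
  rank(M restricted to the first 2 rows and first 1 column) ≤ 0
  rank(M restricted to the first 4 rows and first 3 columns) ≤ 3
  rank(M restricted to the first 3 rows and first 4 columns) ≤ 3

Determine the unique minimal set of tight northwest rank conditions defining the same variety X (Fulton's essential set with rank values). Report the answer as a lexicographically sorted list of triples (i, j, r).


Recovering R(i,j) via the rank-extension bound from the 12 conditions:

  0 0 1 1 1
  0 1 2 2 2
  1 2 3 3 3
  1 2 3 3 4
  1 2 3 4 5

hence w(1..5) = (3, 2, 1, 5, 4).

Fulton essential set (3 of the 4 Rothe cells):

[(1, 2, 0), (2, 1, 0), (4, 4, 3)]


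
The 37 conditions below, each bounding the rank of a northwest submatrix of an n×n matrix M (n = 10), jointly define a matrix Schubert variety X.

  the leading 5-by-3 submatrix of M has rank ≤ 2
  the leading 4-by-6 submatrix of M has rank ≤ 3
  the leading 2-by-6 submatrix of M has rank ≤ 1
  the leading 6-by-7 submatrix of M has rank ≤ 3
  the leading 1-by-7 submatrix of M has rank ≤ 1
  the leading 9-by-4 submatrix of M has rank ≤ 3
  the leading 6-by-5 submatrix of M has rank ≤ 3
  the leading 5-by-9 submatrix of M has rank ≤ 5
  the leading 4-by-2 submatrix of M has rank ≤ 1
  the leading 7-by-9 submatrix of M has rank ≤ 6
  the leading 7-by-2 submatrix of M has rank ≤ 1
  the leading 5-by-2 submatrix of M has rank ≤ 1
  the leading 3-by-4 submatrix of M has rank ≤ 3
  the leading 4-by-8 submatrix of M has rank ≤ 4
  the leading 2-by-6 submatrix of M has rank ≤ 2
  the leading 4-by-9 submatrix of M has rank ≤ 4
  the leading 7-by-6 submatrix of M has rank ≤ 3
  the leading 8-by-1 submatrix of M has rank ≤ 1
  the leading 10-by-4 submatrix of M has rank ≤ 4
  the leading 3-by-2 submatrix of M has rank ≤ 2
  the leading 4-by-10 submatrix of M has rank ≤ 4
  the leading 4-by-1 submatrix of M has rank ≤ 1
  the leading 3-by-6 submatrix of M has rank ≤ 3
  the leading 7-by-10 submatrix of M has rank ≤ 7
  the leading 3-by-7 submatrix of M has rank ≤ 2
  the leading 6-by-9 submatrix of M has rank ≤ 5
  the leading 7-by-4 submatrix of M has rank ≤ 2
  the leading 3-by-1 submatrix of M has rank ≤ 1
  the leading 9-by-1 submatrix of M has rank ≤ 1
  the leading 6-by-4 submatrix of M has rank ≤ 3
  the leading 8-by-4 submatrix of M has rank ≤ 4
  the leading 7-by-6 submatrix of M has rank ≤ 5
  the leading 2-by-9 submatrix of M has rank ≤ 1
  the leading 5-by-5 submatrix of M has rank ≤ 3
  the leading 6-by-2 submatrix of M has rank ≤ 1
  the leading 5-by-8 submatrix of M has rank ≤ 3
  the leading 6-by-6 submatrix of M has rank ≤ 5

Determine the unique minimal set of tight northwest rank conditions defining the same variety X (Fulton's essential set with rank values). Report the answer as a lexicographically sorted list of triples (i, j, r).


Reconstructing r_w from the 37 given conditions:

  1  1  1  1  1  1  1  1  1  1
  1  1  1  1  1  1  1  1  1  2
  1  1  2  2  2  2  2  2  2  3
  1  1  2  2  3  3  3  3  3  4
  1  1  2  2  3  3  3  3  4  5
  1  1  2  2  3  3  3  4  5  6
  1  1  2  2  3  3  4  5  6  7
  1  2  3  3  4  4  5  6  7  8
  1  2  3  3  4  5  6  7  8  9
  1  2  3  4  5  6  7  8  9  10

so w = (1, 10, 3, 5, 9, 8, 7, 2, 6, 4).

D(w) has 24 cells with 7 SE-corners; essential set:

[(2, 9, 1), (5, 8, 3), (6, 7, 3), (7, 2, 1), (7, 4, 2), (7, 6, 3), (9, 4, 3)]


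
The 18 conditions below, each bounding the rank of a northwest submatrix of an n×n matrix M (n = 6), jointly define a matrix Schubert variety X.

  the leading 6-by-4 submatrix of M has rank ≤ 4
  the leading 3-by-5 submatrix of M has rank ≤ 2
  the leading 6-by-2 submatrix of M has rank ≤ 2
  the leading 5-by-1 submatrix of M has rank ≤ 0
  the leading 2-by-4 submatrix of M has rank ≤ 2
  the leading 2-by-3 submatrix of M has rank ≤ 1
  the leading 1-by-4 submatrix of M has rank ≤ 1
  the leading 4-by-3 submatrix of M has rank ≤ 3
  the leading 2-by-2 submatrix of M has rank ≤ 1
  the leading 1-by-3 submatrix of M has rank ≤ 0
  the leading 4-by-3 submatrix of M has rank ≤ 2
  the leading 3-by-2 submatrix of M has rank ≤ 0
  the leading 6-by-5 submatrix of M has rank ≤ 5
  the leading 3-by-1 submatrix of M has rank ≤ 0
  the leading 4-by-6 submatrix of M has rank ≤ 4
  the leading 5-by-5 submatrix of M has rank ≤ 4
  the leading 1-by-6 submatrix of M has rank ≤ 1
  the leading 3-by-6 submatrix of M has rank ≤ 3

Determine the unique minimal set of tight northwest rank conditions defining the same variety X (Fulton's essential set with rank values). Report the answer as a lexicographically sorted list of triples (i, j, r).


Recovering R(i,j) via the rank-extension bound from the 18 conditions:

  i=1: 0 0 0 1 1 1
  i=2: 0 0 1 2 2 2
  i=3: 0 0 1 2 2 3
  i=4: 0 1 2 3 3 4
  i=5: 0 1 2 3 4 5
  i=6: 1 2 3 4 5 6

reading off 1-entries of Δ²R: w = (4, 3, 6, 2, 5, 1).

ℓ(w)=10; the 4 essential cells (i,j,r):

[(1, 3, 0), (3, 2, 0), (3, 5, 2), (5, 1, 0)]


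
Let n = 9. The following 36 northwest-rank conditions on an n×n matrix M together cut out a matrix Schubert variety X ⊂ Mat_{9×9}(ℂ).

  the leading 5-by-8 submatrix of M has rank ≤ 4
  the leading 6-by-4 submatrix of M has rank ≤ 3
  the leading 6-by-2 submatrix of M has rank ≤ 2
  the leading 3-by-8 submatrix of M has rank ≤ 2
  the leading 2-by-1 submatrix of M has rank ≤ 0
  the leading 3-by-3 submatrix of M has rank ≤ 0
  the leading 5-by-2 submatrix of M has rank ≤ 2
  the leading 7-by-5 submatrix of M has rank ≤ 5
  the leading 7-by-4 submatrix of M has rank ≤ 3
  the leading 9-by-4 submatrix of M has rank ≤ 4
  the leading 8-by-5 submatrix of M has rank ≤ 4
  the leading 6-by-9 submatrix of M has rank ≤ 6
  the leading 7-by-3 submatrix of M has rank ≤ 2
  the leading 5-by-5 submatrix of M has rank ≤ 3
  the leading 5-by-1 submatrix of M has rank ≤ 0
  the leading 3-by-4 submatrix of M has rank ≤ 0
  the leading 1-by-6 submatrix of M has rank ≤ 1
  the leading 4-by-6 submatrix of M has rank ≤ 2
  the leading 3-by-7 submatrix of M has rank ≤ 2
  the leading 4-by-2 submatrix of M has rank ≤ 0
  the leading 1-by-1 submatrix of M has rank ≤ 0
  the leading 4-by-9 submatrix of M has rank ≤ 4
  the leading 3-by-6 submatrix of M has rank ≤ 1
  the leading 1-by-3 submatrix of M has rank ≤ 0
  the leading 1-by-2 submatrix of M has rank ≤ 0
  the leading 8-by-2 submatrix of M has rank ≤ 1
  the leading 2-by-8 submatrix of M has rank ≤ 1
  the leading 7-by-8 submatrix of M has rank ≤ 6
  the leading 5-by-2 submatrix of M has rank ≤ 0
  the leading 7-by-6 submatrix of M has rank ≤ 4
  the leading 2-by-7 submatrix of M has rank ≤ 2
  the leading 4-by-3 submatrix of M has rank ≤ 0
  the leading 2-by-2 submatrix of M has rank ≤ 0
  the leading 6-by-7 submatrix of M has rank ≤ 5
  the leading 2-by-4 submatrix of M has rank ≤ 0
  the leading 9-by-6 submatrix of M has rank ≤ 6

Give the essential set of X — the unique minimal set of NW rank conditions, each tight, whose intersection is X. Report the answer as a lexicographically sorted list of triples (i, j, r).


Rank table r_w(9×9) implied by the 36 constraints:

  i=1: 0, 0, 0, 0, 1, 1, 1, 1, 1
  i=2: 0, 0, 0, 0, 1, 1, 1, 1, 2
  i=3: 0, 0, 0, 0, 1, 1, 2, 2, 3
  i=4: 0, 0, 0, 1, 2, 2, 3, 3, 4
  i=5: 0, 0, 1, 2, 3, 3, 4, 4, 5
  i=6: 1, 1, 2, 3, 4, 4, 5, 5, 6
  i=7: 1, 1, 2, 3, 4, 4, 5, 6, 7
  i=8: 1, 1, 2, 3, 4, 5, 6, 7, 8
  i=9: 1, 2, 3, 4, 5, 6, 7, 8, 9

reading off 1-entries of Δ²R: w = (5, 9, 7, 4, 3, 1, 8, 6, 2).

ℓ(w)=24; the 7 essential cells (i,j,r):

[(2, 8, 1), (3, 4, 0), (3, 6, 1), (4, 3, 0), (5, 2, 0), (7, 6, 4), (8, 2, 1)]
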